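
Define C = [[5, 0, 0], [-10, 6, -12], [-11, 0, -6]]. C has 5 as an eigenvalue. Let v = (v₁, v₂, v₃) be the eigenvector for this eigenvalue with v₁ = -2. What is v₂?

4

C − 5I = [[0, 0, 0], [-10, 1, -12], [-11, 0, -11]].
Solving (C − 5I)v = 0 gives the eigenspace spanned by (-2, 4, 2).
With v₁ = -2, v = (-2, 4, 2), so v₂ = 4.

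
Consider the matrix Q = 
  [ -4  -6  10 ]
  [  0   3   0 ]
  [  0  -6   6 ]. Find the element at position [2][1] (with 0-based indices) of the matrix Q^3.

-378

Characteristic polynomial: t^3 - 5t^2 - 18t + 72 = (t - 6)(t - 3)(t + 4), so the eigenvalues are -4, 3, 6.
t=6: eigenvector (1, 0, 1).
t=3: eigenvector (2, 1, 2).
t=-4: eigenvector (1, 0, 0).
P = [[1, 2, 1], [0, 1, 0], [1, 2, 0]], D = diag(6, 3, -4), P⁻¹ = [[0, -2, 1], [0, 1, 0], [1, 0, -1]].
Q³ = P·diag(216, 27, -64)·P⁻¹ = [[-64, -378, 280], [0, 27, 0], [0, -378, 216]].
The requested entry is -378.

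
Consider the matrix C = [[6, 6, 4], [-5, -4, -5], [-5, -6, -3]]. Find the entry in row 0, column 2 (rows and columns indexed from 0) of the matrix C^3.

Characteristic polynomial: r^3 + r^2 - 10r + 8 = (r - 2)(r - 1)(r + 4), so the eigenvalues are -4, 1, 2.
r=-4: eigenvector (1, -1, -1).
r=2: eigenvector (1, 0, -1).
r=1: eigenvector (2, -1, -1).
P = [[1, 1, 2], [-1, 0, -1], [-1, -1, -1]], D = diag(-4, 2, 1), P⁻¹ = [[-1, -1, -1], [0, 1, -1], [1, 0, 1]].
C³ = P·diag(-64, 8, 1)·P⁻¹ = [[66, 72, 58], [-65, -64, -65], [-65, -72, -57]].
The requested entry is 58.

58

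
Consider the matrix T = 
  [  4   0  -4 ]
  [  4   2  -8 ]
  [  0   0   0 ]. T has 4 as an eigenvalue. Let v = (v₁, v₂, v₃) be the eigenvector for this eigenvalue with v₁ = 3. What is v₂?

6

T − 4I = [[0, 0, -4], [4, -2, -8], [0, 0, -4]].
Solving (T − 4I)v = 0 gives the eigenspace spanned by (3, 6, 0).
With v₁ = 3, v = (3, 6, 0), so v₂ = 6.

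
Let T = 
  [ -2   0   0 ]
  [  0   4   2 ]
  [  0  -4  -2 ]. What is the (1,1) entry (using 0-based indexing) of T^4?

32

Characteristic polynomial: μ^3 - 4μ = μ(μ - 2)(μ + 2), so the eigenvalues are -2, 0, 2.
μ=-2: eigenvector (1, 0, 0).
μ=2: eigenvector (0, 1, -1).
μ=0: eigenvector (0, -1, 2).
P = [[1, 0, 0], [0, 1, -1], [0, -1, 2]], D = diag(-2, 2, 0), P⁻¹ = [[1, 0, 0], [0, 2, 1], [0, 1, 1]].
T⁴ = P·diag(16, 16, 0)·P⁻¹ = [[16, 0, 0], [0, 32, 16], [0, -32, -16]].
The requested entry is 32.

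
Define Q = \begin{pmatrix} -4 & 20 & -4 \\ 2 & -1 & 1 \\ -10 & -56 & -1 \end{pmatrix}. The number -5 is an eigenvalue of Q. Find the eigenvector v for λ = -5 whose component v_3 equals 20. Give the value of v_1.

-20

Q + 5I = [[1, 20, -4], [2, 4, 1], [-10, -56, 4]].
Solving (Q + 5I)v = 0 gives the eigenspace spanned by (-20, 5, 20).
With v_3 = 20, v = (-20, 5, 20), so v_1 = -20.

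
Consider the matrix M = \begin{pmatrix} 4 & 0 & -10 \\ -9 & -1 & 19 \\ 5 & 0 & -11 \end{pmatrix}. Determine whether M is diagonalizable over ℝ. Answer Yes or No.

Characteristic polynomial: p(λ) = λ^3 + 8λ^2 + 13λ + 6 = (λ + 1)^2(λ + 6).
λ = -1 has algebraic multiplicity 2; rank(M + 1I) = 2, so geometric multiplicity = 1.
Geometric multiplicity < algebraic multiplicity, so M is not diagonalizable.

No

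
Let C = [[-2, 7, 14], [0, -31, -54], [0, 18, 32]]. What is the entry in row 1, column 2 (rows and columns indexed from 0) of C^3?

-1134

Characteristic polynomial: t^3 + t^2 - 22t - 40 = (t - 5)(t + 2)(t + 4), so the eigenvalues are -4, -2, 5.
t=-4: eigenvector (0, -2, 1).
t=5: eigenvector (1, -3, 2).
t=-2: eigenvector (1, 0, 0).
P = [[0, 1, 1], [-2, -3, 0], [1, 2, 0]], D = diag(-4, 5, -2), P⁻¹ = [[0, -2, -3], [0, 1, 2], [1, -1, -2]].
C³ = P·diag(-64, 125, -8)·P⁻¹ = [[-8, 133, 266], [0, -631, -1134], [0, 378, 692]].
The requested entry is -1134.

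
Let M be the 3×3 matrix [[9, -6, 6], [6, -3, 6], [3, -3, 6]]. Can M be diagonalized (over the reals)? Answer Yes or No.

Characteristic polynomial: p(r) = r^3 - 12r^2 + 45r - 54 = (r - 6)(r - 3)^2.
r = 3 has algebraic multiplicity 2; rank(M − 3I) = 1, so geometric multiplicity = 2.
Every eigenvalue has geometric = algebraic multiplicity, so M is diagonalizable.

Yes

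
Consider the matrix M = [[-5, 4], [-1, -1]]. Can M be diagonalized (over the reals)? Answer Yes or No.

Characteristic polynomial: p(λ) = λ^2 + 6λ + 9 = (λ + 3)^2.
λ = -3 has algebraic multiplicity 2; rank(M + 3I) = 1, so geometric multiplicity = 1.
Geometric multiplicity < algebraic multiplicity, so M is not diagonalizable.

No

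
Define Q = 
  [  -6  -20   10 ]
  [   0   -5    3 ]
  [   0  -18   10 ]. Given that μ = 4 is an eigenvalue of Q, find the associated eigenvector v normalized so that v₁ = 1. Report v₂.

1

Q − 4I = [[-10, -20, 10], [0, -9, 3], [0, -18, 6]].
Solving (Q − 4I)v = 0 gives the eigenspace spanned by (1, 1, 3).
With v₁ = 1, v = (1, 1, 3), so v₂ = 1.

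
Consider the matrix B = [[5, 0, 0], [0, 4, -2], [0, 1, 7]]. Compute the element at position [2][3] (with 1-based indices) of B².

-22

Characteristic polynomial: s^3 - 16s^2 + 85s - 150 = (s - 6)(s - 5)^2, so the eigenvalues are 5, 5, 6.
s=5: eigenvector (1, 0, 0).
s=6: eigenvector (0, 1, -1).
s=5: eigenvector (2, 2, -1).
P = [[1, 0, 2], [0, 1, 2], [0, -1, -1]], D = diag(5, 6, 5), P⁻¹ = [[1, -2, -2], [0, -1, -2], [0, 1, 1]].
B² = P·diag(25, 36, 25)·P⁻¹ = [[25, 0, 0], [0, 14, -22], [0, 11, 47]].
The requested entry is -22.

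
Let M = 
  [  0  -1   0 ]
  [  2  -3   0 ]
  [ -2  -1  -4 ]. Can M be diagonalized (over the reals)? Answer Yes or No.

Yes

Characteristic polynomial: p(λ) = λ^3 + 7λ^2 + 14λ + 8 = (λ + 1)(λ + 2)(λ + 4).
All 3 eigenvalues are distinct, so M is diagonalizable.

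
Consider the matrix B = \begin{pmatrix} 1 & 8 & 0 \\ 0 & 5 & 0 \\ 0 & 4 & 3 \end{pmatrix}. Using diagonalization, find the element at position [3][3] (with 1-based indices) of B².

9

Characteristic polynomial: r^3 - 9r^2 + 23r - 15 = (r - 5)(r - 3)(r - 1), so the eigenvalues are 1, 3, 5.
r=1: eigenvector (1, 0, 0).
r=5: eigenvector (2, 1, 2).
r=3: eigenvector (0, 0, 1).
P = [[1, 2, 0], [0, 1, 0], [0, 2, 1]], D = diag(1, 5, 3), P⁻¹ = [[1, -2, 0], [0, 1, 0], [0, -2, 1]].
B² = P·diag(1, 25, 9)·P⁻¹ = [[1, 48, 0], [0, 25, 0], [0, 32, 9]].
The requested entry is 9.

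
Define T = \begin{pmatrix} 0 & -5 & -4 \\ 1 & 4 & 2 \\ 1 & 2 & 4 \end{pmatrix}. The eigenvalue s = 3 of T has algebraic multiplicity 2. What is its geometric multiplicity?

1

T − 3I = [[-3, -5, -4], [1, 1, 2], [1, 2, 1]].
This matrix has rank 2, so its null space has dimension 3 − 2 = 1.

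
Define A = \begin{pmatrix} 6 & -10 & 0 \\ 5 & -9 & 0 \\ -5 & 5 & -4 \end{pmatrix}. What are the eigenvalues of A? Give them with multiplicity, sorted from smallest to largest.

Characteristic polynomial: p(s) = s^3 + 7s^2 + 8s - 16 = (s - 1)(s + 4)^2.
Roots (with multiplicity): -4, -4, 1.

-4, -4, 1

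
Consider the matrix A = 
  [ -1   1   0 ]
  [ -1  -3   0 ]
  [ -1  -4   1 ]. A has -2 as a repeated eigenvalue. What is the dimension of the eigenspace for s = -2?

A + 2I = [[1, 1, 0], [-1, -1, 0], [-1, -4, 3]].
This matrix has rank 2, so its null space has dimension 3 − 2 = 1.

1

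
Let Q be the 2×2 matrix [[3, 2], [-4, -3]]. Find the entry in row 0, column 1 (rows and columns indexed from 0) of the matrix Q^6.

Characteristic polynomial: t^2 - 1 = (t - 1)(t + 1), so the eigenvalues are -1, 1.
t=-1: eigenvector (-1, 2).
t=1: eigenvector (1, -1).
P = [[-1, 1], [2, -1]], D = diag(-1, 1), P⁻¹ = [[1, 1], [2, 1]].
Q⁶ = P·diag(1, 1)·P⁻¹ = [[1, 0], [0, 1]].
The requested entry is 0.

0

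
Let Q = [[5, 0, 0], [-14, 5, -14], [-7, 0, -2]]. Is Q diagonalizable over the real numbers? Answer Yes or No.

Characteristic polynomial: p(s) = s^3 - 8s^2 + 5s + 50 = (s - 5)^2(s + 2).
s = 5 has algebraic multiplicity 2; rank(Q − 5I) = 1, so geometric multiplicity = 2.
Every eigenvalue has geometric = algebraic multiplicity, so Q is diagonalizable.

Yes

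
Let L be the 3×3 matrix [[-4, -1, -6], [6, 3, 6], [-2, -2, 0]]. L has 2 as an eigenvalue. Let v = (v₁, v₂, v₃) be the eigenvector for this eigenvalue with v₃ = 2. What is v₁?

L − 2I = [[-6, -1, -6], [6, 1, 6], [-2, -2, -2]].
Solving (L − 2I)v = 0 gives the eigenspace spanned by (-2, 0, 2).
With v₃ = 2, v = (-2, 0, 2), so v₁ = -2.

-2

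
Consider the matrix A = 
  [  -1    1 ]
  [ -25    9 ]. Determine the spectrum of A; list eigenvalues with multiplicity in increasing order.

4, 4

Characteristic polynomial: p(s) = s^2 - 8s + 16 = (s - 4)^2.
Roots (with multiplicity): 4, 4.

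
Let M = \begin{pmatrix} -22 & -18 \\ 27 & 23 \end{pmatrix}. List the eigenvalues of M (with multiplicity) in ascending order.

-4, 5

Characteristic polynomial: p(t) = t^2 - t - 20 = (t - 5)(t + 4).
Roots (with multiplicity): -4, 5.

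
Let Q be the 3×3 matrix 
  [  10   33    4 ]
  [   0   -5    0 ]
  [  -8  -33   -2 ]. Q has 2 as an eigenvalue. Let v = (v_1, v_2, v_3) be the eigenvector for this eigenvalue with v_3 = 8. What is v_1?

Q − 2I = [[8, 33, 4], [0, -7, 0], [-8, -33, -4]].
Solving (Q − 2I)v = 0 gives the eigenspace spanned by (-4, 0, 8).
With v_3 = 8, v = (-4, 0, 8), so v_1 = -4.

-4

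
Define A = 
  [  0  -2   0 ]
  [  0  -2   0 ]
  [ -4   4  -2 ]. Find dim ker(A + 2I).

A + 2I = [[2, -2, 0], [0, 0, 0], [-4, 4, 0]].
This matrix has rank 1, so its null space has dimension 3 − 1 = 2.

2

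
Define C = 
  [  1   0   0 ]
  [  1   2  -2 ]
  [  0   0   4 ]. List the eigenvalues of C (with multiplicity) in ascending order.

1, 2, 4

Characteristic polynomial: p(r) = r^3 - 7r^2 + 14r - 8 = (r - 4)(r - 2)(r - 1).
Roots (with multiplicity): 1, 2, 4.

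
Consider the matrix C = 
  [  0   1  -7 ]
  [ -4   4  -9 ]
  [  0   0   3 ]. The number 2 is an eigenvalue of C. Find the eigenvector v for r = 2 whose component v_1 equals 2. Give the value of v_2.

4

C − 2I = [[-2, 1, -7], [-4, 2, -9], [0, 0, 1]].
Solving (C − 2I)v = 0 gives the eigenspace spanned by (2, 4, 0).
With v_1 = 2, v = (2, 4, 0), so v_2 = 4.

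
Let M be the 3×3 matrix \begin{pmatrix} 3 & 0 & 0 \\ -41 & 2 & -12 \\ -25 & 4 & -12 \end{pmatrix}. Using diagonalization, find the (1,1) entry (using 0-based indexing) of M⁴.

Characteristic polynomial: μ^3 + 7μ^2 - 6μ - 72 = (μ - 3)(μ + 4)(μ + 6), so the eigenvalues are -6, -4, 3.
μ=3: eigenvector (1, -5, -3).
μ=-6: eigenvector (0, -3, -2).
μ=-4: eigenvector (0, 2, 1).
P = [[1, 0, 0], [-5, -3, 2], [-3, -2, 1]], D = diag(3, -6, -4), P⁻¹ = [[1, 0, 0], [-1, 1, -2], [1, 2, -3]].
M⁴ = P·diag(81, 1296, 256)·P⁻¹ = [[81, 0, 0], [3995, -2864, 6240], [2605, -2080, 4416]].
The requested entry is -2864.

-2864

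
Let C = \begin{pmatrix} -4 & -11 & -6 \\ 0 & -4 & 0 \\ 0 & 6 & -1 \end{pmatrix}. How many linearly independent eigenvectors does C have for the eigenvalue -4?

1

C + 4I = [[0, -11, -6], [0, 0, 0], [0, 6, 3]].
This matrix has rank 2, so its null space has dimension 3 − 2 = 1.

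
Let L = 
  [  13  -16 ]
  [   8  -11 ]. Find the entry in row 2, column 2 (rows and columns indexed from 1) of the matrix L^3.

Characteristic polynomial: μ^2 - 2μ - 15 = (μ - 5)(μ + 3), so the eigenvalues are -3, 5.
μ=-3: eigenvector (-1, -1).
μ=5: eigenvector (2, 1).
P = [[-1, 2], [-1, 1]], D = diag(-3, 5), P⁻¹ = [[1, -2], [1, -1]].
L³ = P·diag(-27, 125)·P⁻¹ = [[277, -304], [152, -179]].
The requested entry is -179.

-179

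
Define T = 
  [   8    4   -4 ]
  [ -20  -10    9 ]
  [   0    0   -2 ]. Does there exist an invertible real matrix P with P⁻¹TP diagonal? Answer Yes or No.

No

Characteristic polynomial: p(r) = r^3 + 4r^2 + 4r = r(r + 2)^2.
r = -2 has algebraic multiplicity 2; rank(T + 2I) = 2, so geometric multiplicity = 1.
Geometric multiplicity < algebraic multiplicity, so T is not diagonalizable.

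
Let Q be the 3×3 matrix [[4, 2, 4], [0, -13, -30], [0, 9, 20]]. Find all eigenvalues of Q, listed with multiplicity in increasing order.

Characteristic polynomial: p(t) = t^3 - 11t^2 + 38t - 40 = (t - 5)(t - 4)(t - 2).
Roots (with multiplicity): 2, 4, 5.

2, 4, 5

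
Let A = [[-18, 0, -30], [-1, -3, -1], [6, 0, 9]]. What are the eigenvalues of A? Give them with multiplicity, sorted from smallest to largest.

Characteristic polynomial: p(μ) = μ^3 + 12μ^2 + 45μ + 54 = (μ + 3)^2(μ + 6).
Roots (with multiplicity): -6, -3, -3.

-6, -3, -3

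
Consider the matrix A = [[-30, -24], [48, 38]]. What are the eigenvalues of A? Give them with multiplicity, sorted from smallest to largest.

Characteristic polynomial: p(t) = t^2 - 8t + 12 = (t - 6)(t - 2).
Roots (with multiplicity): 2, 6.

2, 6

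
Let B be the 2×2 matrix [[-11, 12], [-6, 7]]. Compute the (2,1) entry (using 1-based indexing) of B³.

Characteristic polynomial: s^2 + 4s - 5 = (s - 1)(s + 5), so the eigenvalues are -5, 1.
s=1: eigenvector (-1, -1).
s=-5: eigenvector (2, 1).
P = [[-1, 2], [-1, 1]], D = diag(1, -5), P⁻¹ = [[1, -2], [1, -1]].
B³ = P·diag(1, -125)·P⁻¹ = [[-251, 252], [-126, 127]].
The requested entry is -126.

-126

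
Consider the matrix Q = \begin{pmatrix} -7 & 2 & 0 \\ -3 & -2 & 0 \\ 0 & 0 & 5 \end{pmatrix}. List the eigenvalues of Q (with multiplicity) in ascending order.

-5, -4, 5

Characteristic polynomial: p(μ) = μ^3 + 4μ^2 - 25μ - 100 = (μ - 5)(μ + 4)(μ + 5).
Roots (with multiplicity): -5, -4, 5.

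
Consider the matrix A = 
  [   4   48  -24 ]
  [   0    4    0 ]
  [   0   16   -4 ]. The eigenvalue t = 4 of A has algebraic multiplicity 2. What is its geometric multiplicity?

A − 4I = [[0, 48, -24], [0, 0, 0], [0, 16, -8]].
This matrix has rank 1, so its null space has dimension 3 − 1 = 2.

2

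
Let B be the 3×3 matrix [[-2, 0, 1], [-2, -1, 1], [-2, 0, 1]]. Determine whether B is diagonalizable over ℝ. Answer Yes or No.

Characteristic polynomial: p(μ) = μ^3 + 2μ^2 + μ = μ(μ + 1)^2.
μ = -1 has algebraic multiplicity 2; rank(B + 1I) = 2, so geometric multiplicity = 1.
Geometric multiplicity < algebraic multiplicity, so B is not diagonalizable.

No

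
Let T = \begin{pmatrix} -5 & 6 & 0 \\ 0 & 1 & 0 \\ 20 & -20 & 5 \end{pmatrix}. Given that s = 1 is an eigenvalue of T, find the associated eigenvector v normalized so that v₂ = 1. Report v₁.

1

T − 1I = [[-6, 6, 0], [0, 0, 0], [20, -20, 4]].
Solving (T − 1I)v = 0 gives the eigenspace spanned by (1, 1, 0).
With v₂ = 1, v = (1, 1, 0), so v₁ = 1.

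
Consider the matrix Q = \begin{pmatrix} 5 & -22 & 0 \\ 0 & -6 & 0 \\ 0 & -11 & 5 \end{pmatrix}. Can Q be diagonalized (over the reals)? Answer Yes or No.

Yes

Characteristic polynomial: p(λ) = λ^3 - 4λ^2 - 35λ + 150 = (λ - 5)^2(λ + 6).
λ = 5 has algebraic multiplicity 2; rank(Q − 5I) = 1, so geometric multiplicity = 2.
Every eigenvalue has geometric = algebraic multiplicity, so Q is diagonalizable.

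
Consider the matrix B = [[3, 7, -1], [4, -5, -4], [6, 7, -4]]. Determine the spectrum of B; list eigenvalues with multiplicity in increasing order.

Characteristic polynomial: p(μ) = μ^3 + 6μ^2 - μ - 30 = (μ - 2)(μ + 3)(μ + 5).
Roots (with multiplicity): -5, -3, 2.

-5, -3, 2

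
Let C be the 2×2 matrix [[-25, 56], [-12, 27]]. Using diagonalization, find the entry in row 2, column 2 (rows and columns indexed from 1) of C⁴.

Characteristic polynomial: μ^2 - 2μ - 3 = (μ - 3)(μ + 1), so the eigenvalues are -1, 3.
μ=-1: eigenvector (7, 3).
μ=3: eigenvector (2, 1).
P = [[7, 2], [3, 1]], D = diag(-1, 3), P⁻¹ = [[1, -2], [-3, 7]].
C⁴ = P·diag(1, 81)·P⁻¹ = [[-479, 1120], [-240, 561]].
The requested entry is 561.

561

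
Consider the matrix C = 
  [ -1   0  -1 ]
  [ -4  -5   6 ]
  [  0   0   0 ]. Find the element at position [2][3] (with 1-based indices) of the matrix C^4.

Characteristic polynomial: s^3 + 6s^2 + 5s = s(s + 1)(s + 5), so the eigenvalues are -5, -1, 0.
s=-1: eigenvector (1, -1, 0).
s=-5: eigenvector (0, 1, 0).
s=0: eigenvector (-1, 2, 1).
P = [[1, 0, -1], [-1, 1, 2], [0, 0, 1]], D = diag(-1, -5, 0), P⁻¹ = [[1, 0, 1], [1, 1, -1], [0, 0, 1]].
C⁴ = P·diag(1, 625, 0)·P⁻¹ = [[1, 0, 1], [624, 625, -626], [0, 0, 0]].
The requested entry is -626.

-626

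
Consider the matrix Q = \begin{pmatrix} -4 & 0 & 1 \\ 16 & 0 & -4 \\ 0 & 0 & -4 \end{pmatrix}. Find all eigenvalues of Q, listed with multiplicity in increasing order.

-4, -4, 0

Characteristic polynomial: p(r) = r^3 + 8r^2 + 16r = r(r + 4)^2.
Roots (with multiplicity): -4, -4, 0.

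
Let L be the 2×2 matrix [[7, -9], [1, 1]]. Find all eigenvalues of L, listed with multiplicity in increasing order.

4, 4

Characteristic polynomial: p(s) = s^2 - 8s + 16 = (s - 4)^2.
Roots (with multiplicity): 4, 4.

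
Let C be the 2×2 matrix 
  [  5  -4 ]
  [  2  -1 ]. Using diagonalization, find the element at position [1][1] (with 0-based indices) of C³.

Characteristic polynomial: λ^2 - 4λ + 3 = (λ - 3)(λ - 1), so the eigenvalues are 1, 3.
λ=1: eigenvector (1, 1).
λ=3: eigenvector (2, 1).
P = [[1, 2], [1, 1]], D = diag(1, 3), P⁻¹ = [[-1, 2], [1, -1]].
C³ = P·diag(1, 27)·P⁻¹ = [[53, -52], [26, -25]].
The requested entry is -25.

-25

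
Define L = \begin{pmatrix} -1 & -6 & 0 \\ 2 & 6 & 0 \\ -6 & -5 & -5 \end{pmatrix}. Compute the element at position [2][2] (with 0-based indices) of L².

25

Characteristic polynomial: r^3 - 19r + 30 = (r - 3)(r - 2)(r + 5), so the eigenvalues are -5, 2, 3.
r=3: eigenvector (-3, 2, 1).
r=2: eigenvector (-2, 1, 1).
r=-5: eigenvector (0, 0, 1).
P = [[-3, -2, 0], [2, 1, 0], [1, 1, 1]], D = diag(3, 2, -5), P⁻¹ = [[1, 2, 0], [-2, -3, 0], [1, 1, 1]].
L² = P·diag(9, 4, 25)·P⁻¹ = [[-11, -30, 0], [10, 24, 0], [26, 31, 25]].
The requested entry is 25.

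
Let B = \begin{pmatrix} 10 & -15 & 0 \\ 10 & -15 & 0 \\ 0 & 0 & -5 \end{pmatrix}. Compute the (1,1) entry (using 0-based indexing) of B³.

-375

Characteristic polynomial: s^3 + 10s^2 + 25s = s(s + 5)^2, so the eigenvalues are -5, -5, 0.
s=0: eigenvector (3, 2, 0).
s=-5: eigenvector (1, 1, 0).
s=-5: eigenvector (0, 0, 1).
P = [[3, 1, 0], [2, 1, 0], [0, 0, 1]], D = diag(0, -5, -5), P⁻¹ = [[1, -1, 0], [-2, 3, 0], [0, 0, 1]].
B³ = P·diag(0, -125, -125)·P⁻¹ = [[250, -375, 0], [250, -375, 0], [0, 0, -125]].
The requested entry is -375.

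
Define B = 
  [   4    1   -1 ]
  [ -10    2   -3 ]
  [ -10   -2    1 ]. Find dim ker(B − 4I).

B − 4I = [[0, 1, -1], [-10, -2, -3], [-10, -2, -3]].
This matrix has rank 2, so its null space has dimension 3 − 2 = 1.

1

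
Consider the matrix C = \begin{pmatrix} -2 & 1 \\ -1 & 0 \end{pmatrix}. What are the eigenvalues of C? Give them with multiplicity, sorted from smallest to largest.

-1, -1

Characteristic polynomial: p(s) = s^2 + 2s + 1 = (s + 1)^2.
Roots (with multiplicity): -1, -1.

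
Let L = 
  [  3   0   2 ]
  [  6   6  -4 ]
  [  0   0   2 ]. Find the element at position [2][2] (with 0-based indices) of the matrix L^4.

Characteristic polynomial: μ^3 - 11μ^2 + 36μ - 36 = (μ - 6)(μ - 3)(μ - 2), so the eigenvalues are 2, 3, 6.
μ=3: eigenvector (1, -2, 0).
μ=6: eigenvector (0, 1, 0).
μ=2: eigenvector (-2, 4, 1).
P = [[1, 0, -2], [-2, 1, 4], [0, 0, 1]], D = diag(3, 6, 2), P⁻¹ = [[1, 0, 2], [2, 1, 0], [0, 0, 1]].
L⁴ = P·diag(81, 1296, 16)·P⁻¹ = [[81, 0, 130], [2430, 1296, -260], [0, 0, 16]].
The requested entry is 16.

16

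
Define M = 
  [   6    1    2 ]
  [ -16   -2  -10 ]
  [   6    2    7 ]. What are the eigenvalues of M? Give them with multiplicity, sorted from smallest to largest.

3, 4, 4

Characteristic polynomial: p(r) = r^3 - 11r^2 + 40r - 48 = (r - 4)^2(r - 3).
Roots (with multiplicity): 3, 4, 4.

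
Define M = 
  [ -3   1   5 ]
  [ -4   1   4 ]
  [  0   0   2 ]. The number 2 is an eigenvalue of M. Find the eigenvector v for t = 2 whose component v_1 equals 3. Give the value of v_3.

3

M − 2I = [[-5, 1, 5], [-4, -1, 4], [0, 0, 0]].
Solving (M − 2I)v = 0 gives the eigenspace spanned by (3, 0, 3).
With v_1 = 3, v = (3, 0, 3), so v_3 = 3.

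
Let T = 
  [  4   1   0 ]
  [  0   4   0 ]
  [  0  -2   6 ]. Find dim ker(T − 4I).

1

T − 4I = [[0, 1, 0], [0, 0, 0], [0, -2, 2]].
This matrix has rank 2, so its null space has dimension 3 − 2 = 1.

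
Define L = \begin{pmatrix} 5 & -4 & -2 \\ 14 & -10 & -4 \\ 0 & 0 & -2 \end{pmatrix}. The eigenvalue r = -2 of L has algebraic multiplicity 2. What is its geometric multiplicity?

L + 2I = [[7, -4, -2], [14, -8, -4], [0, 0, 0]].
This matrix has rank 1, so its null space has dimension 3 − 1 = 2.

2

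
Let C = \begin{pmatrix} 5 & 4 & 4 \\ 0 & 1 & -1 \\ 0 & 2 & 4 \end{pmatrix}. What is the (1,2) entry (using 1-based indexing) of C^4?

1088

Characteristic polynomial: t^3 - 10t^2 + 31t - 30 = (t - 5)(t - 3)(t - 2), so the eigenvalues are 2, 3, 5.
t=5: eigenvector (1, 0, 0).
t=3: eigenvector (-2, -1, 2).
t=2: eigenvector (0, -1, 1).
P = [[1, -2, 0], [0, -1, -1], [0, 2, 1]], D = diag(5, 3, 2), P⁻¹ = [[1, 2, 2], [0, 1, 1], [0, -2, -1]].
C⁴ = P·diag(625, 81, 16)·P⁻¹ = [[625, 1088, 1088], [0, -49, -65], [0, 130, 146]].
The requested entry is 1088.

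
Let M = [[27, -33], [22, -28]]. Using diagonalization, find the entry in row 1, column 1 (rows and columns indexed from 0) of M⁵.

-29578

Characteristic polynomial: λ^2 + λ - 30 = (λ - 5)(λ + 6), so the eigenvalues are -6, 5.
λ=-6: eigenvector (1, 1).
λ=5: eigenvector (-3, -2).
P = [[1, -3], [1, -2]], D = diag(-6, 5), P⁻¹ = [[-2, 3], [-1, 1]].
M⁵ = P·diag(-7776, 3125)·P⁻¹ = [[24927, -32703], [21802, -29578]].
The requested entry is -29578.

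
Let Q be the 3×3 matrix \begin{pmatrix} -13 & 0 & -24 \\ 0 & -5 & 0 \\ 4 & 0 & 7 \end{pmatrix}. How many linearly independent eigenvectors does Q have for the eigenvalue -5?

Q + 5I = [[-8, 0, -24], [0, 0, 0], [4, 0, 12]].
This matrix has rank 1, so its null space has dimension 3 − 1 = 2.

2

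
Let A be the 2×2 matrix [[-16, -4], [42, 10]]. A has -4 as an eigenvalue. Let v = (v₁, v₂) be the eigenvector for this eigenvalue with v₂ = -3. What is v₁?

A + 4I = [[-12, -4], [42, 14]].
Solving (A + 4I)v = 0 gives the eigenspace spanned by (1, -3).
With v₂ = -3, v = (1, -3), so v₁ = 1.

1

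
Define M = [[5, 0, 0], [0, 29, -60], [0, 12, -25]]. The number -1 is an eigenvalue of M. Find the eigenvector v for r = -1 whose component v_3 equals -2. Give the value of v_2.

-4

M + 1I = [[6, 0, 0], [0, 30, -60], [0, 12, -24]].
Solving (M + 1I)v = 0 gives the eigenspace spanned by (0, -4, -2).
With v_3 = -2, v = (0, -4, -2), so v_2 = -4.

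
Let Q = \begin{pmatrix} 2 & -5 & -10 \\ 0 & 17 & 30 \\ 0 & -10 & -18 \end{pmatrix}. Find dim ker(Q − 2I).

Q − 2I = [[0, -5, -10], [0, 15, 30], [0, -10, -20]].
This matrix has rank 1, so its null space has dimension 3 − 1 = 2.

2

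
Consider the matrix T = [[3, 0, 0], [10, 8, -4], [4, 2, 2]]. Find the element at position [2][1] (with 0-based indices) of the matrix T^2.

20

Characteristic polynomial: s^3 - 13s^2 + 54s - 72 = (s - 6)(s - 4)(s - 3), so the eigenvalues are 3, 4, 6.
s=3: eigenvector (1, -2, 0).
s=6: eigenvector (0, 2, 1).
s=4: eigenvector (0, 1, 1).
P = [[1, 0, 0], [-2, 2, 1], [0, 1, 1]], D = diag(3, 6, 4), P⁻¹ = [[1, 0, 0], [2, 1, -1], [-2, -1, 2]].
T² = P·diag(9, 36, 16)·P⁻¹ = [[9, 0, 0], [94, 56, -40], [40, 20, -4]].
The requested entry is 20.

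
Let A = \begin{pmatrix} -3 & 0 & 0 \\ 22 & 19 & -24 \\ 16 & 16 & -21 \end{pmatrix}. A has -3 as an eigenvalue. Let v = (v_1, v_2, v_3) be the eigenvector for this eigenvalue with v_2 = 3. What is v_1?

A + 3I = [[0, 0, 0], [22, 22, -24], [16, 16, -18]].
Solving (A + 3I)v = 0 gives the eigenspace spanned by (-3, 3, 0).
With v_2 = 3, v = (-3, 3, 0), so v_1 = -3.

-3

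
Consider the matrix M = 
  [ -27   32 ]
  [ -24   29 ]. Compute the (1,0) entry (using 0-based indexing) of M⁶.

-44688

Characteristic polynomial: s^2 - 2s - 15 = (s - 5)(s + 3), so the eigenvalues are -3, 5.
s=5: eigenvector (1, 1).
s=-3: eigenvector (4, 3).
P = [[1, 4], [1, 3]], D = diag(5, -3), P⁻¹ = [[-3, 4], [1, -1]].
M⁶ = P·diag(15625, 729)·P⁻¹ = [[-43959, 59584], [-44688, 60313]].
The requested entry is -44688.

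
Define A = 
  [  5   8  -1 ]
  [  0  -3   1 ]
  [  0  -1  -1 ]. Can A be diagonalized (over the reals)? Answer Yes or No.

No

Characteristic polynomial: p(t) = t^3 - t^2 - 16t - 20 = (t - 5)(t + 2)^2.
t = -2 has algebraic multiplicity 2; rank(A + 2I) = 2, so geometric multiplicity = 1.
Geometric multiplicity < algebraic multiplicity, so A is not diagonalizable.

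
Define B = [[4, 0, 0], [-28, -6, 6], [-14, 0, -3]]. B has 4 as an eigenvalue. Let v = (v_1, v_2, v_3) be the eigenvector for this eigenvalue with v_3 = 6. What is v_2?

B − 4I = [[0, 0, 0], [-28, -10, 6], [-14, 0, -7]].
Solving (B − 4I)v = 0 gives the eigenspace spanned by (-3, 12, 6).
With v_3 = 6, v = (-3, 12, 6), so v_2 = 12.

12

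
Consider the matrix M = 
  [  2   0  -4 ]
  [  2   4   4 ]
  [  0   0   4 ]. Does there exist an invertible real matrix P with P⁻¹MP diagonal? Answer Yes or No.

Yes

Characteristic polynomial: p(μ) = μ^3 - 10μ^2 + 32μ - 32 = (μ - 4)^2(μ - 2).
μ = 4 has algebraic multiplicity 2; rank(M − 4I) = 1, so geometric multiplicity = 2.
Every eigenvalue has geometric = algebraic multiplicity, so M is diagonalizable.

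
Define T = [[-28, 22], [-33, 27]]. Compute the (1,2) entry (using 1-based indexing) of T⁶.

Characteristic polynomial: λ^2 + λ - 30 = (λ - 5)(λ + 6), so the eigenvalues are -6, 5.
λ=5: eigenvector (-2, -3).
λ=-6: eigenvector (1, 1).
P = [[-2, 1], [-3, 1]], D = diag(5, -6), P⁻¹ = [[1, -1], [3, -2]].
T⁶ = P·diag(15625, 46656)·P⁻¹ = [[108718, -62062], [93093, -46437]].
The requested entry is -62062.

-62062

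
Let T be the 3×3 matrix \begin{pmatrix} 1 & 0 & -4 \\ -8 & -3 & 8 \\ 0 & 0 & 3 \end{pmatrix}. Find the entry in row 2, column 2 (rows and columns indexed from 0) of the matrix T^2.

9

Characteristic polynomial: λ^3 - λ^2 - 9λ + 9 = (λ - 3)(λ - 1)(λ + 3), so the eigenvalues are -3, 1, 3.
λ=1: eigenvector (1, -2, 0).
λ=-3: eigenvector (0, 1, 0).
λ=3: eigenvector (-2, 4, 1).
P = [[1, 0, -2], [-2, 1, 4], [0, 0, 1]], D = diag(1, -3, 3), P⁻¹ = [[1, 0, 2], [2, 1, 0], [0, 0, 1]].
T² = P·diag(1, 9, 9)·P⁻¹ = [[1, 0, -16], [16, 9, 32], [0, 0, 9]].
The requested entry is 9.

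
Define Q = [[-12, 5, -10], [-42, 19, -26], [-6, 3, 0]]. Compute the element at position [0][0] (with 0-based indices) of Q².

Characteristic polynomial: r^3 - 7r^2 + 36 = (r - 6)(r - 3)(r + 2), so the eigenvalues are -2, 3, 6.
r=-2: eigenvector (1, 2, 0).
r=3: eigenvector (1, 1, -1).
r=6: eigenvector (0, 2, 1).
P = [[1, 1, 0], [2, 1, 2], [0, -1, 1]], D = diag(-2, 3, 6), P⁻¹ = [[3, -1, 2], [-2, 1, -2], [-2, 1, -1]].
Q² = P·diag(4, 9, 36)·P⁻¹ = [[-6, 5, -10], [-138, 73, -74], [-54, 27, -18]].
The requested entry is -6.

-6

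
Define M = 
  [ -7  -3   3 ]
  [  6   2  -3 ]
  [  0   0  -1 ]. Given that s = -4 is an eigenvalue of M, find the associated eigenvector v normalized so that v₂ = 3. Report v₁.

M + 4I = [[-3, -3, 3], [6, 6, -3], [0, 0, 3]].
Solving (M + 4I)v = 0 gives the eigenspace spanned by (-3, 3, 0).
With v₂ = 3, v = (-3, 3, 0), so v₁ = -3.

-3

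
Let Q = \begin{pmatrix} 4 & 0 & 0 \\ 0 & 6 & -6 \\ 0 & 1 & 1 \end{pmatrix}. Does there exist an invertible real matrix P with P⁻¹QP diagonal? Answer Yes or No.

Yes

Characteristic polynomial: p(t) = t^3 - 11t^2 + 40t - 48 = (t - 4)^2(t - 3).
t = 4 has algebraic multiplicity 2; rank(Q − 4I) = 1, so geometric multiplicity = 2.
Every eigenvalue has geometric = algebraic multiplicity, so Q is diagonalizable.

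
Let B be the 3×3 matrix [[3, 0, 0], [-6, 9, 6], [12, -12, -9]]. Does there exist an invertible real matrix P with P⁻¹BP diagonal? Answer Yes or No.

Characteristic polynomial: p(s) = s^3 - 3s^2 - 9s + 27 = (s - 3)^2(s + 3).
s = 3 has algebraic multiplicity 2; rank(B − 3I) = 1, so geometric multiplicity = 2.
Every eigenvalue has geometric = algebraic multiplicity, so B is diagonalizable.

Yes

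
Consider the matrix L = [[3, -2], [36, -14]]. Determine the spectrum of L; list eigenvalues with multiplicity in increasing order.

-6, -5

Characteristic polynomial: p(μ) = μ^2 + 11μ + 30 = (μ + 5)(μ + 6).
Roots (with multiplicity): -6, -5.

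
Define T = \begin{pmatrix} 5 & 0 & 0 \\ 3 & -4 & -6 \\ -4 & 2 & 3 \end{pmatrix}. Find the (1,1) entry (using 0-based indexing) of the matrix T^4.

4

Characteristic polynomial: λ^3 - 4λ^2 - 5λ = λ(λ - 5)(λ + 1), so the eigenvalues are -1, 0, 5.
λ=-1: eigenvector (0, -2, 1).
λ=0: eigenvector (0, -3, 2).
λ=5: eigenvector (1, 1, -1).
P = [[0, 0, 1], [-2, -3, 1], [1, 2, -1]], D = diag(-1, 0, 5), P⁻¹ = [[-1, -2, -3], [1, 1, 2], [1, 0, 0]].
T⁴ = P·diag(1, 0, 625)·P⁻¹ = [[625, 0, 0], [627, 4, 6], [-626, -2, -3]].
The requested entry is 4.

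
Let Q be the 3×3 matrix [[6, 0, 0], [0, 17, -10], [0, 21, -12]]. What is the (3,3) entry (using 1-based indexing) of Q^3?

-258

Characteristic polynomial: t^3 - 11t^2 + 36t - 36 = (t - 6)(t - 3)(t - 2), so the eigenvalues are 2, 3, 6.
t=6: eigenvector (1, 0, 0).
t=3: eigenvector (0, 5, 7).
t=2: eigenvector (0, 2, 3).
P = [[1, 0, 0], [0, 5, 2], [0, 7, 3]], D = diag(6, 3, 2), P⁻¹ = [[1, 0, 0], [0, 3, -2], [0, -7, 5]].
Q³ = P·diag(216, 27, 8)·P⁻¹ = [[216, 0, 0], [0, 293, -190], [0, 399, -258]].
The requested entry is -258.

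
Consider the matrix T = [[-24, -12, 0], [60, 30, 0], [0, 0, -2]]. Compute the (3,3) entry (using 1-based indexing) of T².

Characteristic polynomial: r^3 - 4r^2 - 12r = r(r - 6)(r + 2), so the eigenvalues are -2, 0, 6.
r=0: eigenvector (1, -2, 0).
r=6: eigenvector (-2, 5, 0).
r=-2: eigenvector (0, 0, 1).
P = [[1, -2, 0], [-2, 5, 0], [0, 0, 1]], D = diag(0, 6, -2), P⁻¹ = [[5, 2, 0], [2, 1, 0], [0, 0, 1]].
T² = P·diag(0, 36, 4)·P⁻¹ = [[-144, -72, 0], [360, 180, 0], [0, 0, 4]].
The requested entry is 4.

4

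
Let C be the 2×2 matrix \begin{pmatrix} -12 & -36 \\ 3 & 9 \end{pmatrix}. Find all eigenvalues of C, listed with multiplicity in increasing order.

Characteristic polynomial: p(t) = t^2 + 3t = t(t + 3).
Roots (with multiplicity): -3, 0.

-3, 0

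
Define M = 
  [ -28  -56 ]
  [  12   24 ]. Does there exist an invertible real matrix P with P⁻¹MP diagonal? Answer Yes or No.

Characteristic polynomial: p(s) = s^2 + 4s = s(s + 4).
All 2 eigenvalues are distinct, so M is diagonalizable.

Yes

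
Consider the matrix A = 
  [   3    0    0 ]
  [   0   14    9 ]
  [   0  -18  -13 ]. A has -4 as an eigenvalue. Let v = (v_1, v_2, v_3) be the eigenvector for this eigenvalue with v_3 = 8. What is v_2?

A + 4I = [[7, 0, 0], [0, 18, 9], [0, -18, -9]].
Solving (A + 4I)v = 0 gives the eigenspace spanned by (0, -4, 8).
With v_3 = 8, v = (0, -4, 8), so v_2 = -4.

-4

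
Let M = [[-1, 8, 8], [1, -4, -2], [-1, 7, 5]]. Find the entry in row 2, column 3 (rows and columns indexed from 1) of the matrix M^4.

Characteristic polynomial: s^3 - 7s - 6 = (s - 3)(s + 1)(s + 2), so the eigenvalues are -2, -1, 3.
s=-2: eigenvector (0, 1, -1).
s=-1: eigenvector (1, 1, -1).
s=3: eigenvector (2, 0, 1).
P = [[0, 1, 2], [1, 1, 0], [-1, -1, 1]], D = diag(-2, -1, 3), P⁻¹ = [[-1, 3, 2], [1, -2, -2], [0, 1, 1]].
M⁴ = P·diag(16, 1, 81)·P⁻¹ = [[1, 160, 160], [-15, 46, 30], [15, 35, 51]].
The requested entry is 30.

30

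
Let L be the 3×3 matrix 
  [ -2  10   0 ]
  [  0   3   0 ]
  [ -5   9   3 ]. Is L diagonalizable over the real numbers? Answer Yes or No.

No

Characteristic polynomial: p(μ) = μ^3 - 4μ^2 - 3μ + 18 = (μ - 3)^2(μ + 2).
μ = 3 has algebraic multiplicity 2; rank(L − 3I) = 2, so geometric multiplicity = 1.
Geometric multiplicity < algebraic multiplicity, so L is not diagonalizable.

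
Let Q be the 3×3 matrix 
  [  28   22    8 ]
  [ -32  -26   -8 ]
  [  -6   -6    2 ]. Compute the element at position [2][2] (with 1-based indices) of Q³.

Characteristic polynomial: s^3 - 4s^2 - 20s + 48 = (s - 6)(s - 2)(s + 4), so the eigenvalues are -4, 2, 6.
s=6: eigenvector (1, -1, 0).
s=-4: eigenvector (-3, 4, 1).
s=2: eigenvector (-2, 2, 1).
P = [[1, -3, -2], [-1, 4, 2], [0, 1, 1]], D = diag(6, -4, 2), P⁻¹ = [[2, 1, 2], [1, 1, 0], [-1, -1, 1]].
Q³ = P·diag(216, -64, 8)·P⁻¹ = [[640, 424, 416], [-704, -488, -416], [-72, -72, 8]].
The requested entry is -488.

-488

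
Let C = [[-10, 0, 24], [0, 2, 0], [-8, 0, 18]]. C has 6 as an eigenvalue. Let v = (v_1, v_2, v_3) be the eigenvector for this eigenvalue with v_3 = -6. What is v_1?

C − 6I = [[-16, 0, 24], [0, -4, 0], [-8, 0, 12]].
Solving (C − 6I)v = 0 gives the eigenspace spanned by (-9, 0, -6).
With v_3 = -6, v = (-9, 0, -6), so v_1 = -9.

-9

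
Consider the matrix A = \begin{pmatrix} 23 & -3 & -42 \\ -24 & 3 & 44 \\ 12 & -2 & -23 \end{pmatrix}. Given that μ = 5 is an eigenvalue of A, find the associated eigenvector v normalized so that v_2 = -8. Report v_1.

8

A − 5I = [[18, -3, -42], [-24, -2, 44], [12, -2, -28]].
Solving (A − 5I)v = 0 gives the eigenspace spanned by (8, -8, 4).
With v_2 = -8, v = (8, -8, 4), so v_1 = 8.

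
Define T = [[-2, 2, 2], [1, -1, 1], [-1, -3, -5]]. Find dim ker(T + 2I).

1

T + 2I = [[0, 2, 2], [1, 1, 1], [-1, -3, -3]].
This matrix has rank 2, so its null space has dimension 3 − 2 = 1.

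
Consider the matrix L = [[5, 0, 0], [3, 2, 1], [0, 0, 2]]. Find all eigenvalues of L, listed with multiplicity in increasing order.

2, 2, 5

Characteristic polynomial: p(r) = r^3 - 9r^2 + 24r - 20 = (r - 5)(r - 2)^2.
Roots (with multiplicity): 2, 2, 5.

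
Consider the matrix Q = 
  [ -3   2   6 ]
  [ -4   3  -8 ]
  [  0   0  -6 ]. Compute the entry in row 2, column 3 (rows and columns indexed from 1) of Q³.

-8

Characteristic polynomial: s^3 + 6s^2 - s - 6 = (s - 1)(s + 1)(s + 6), so the eigenvalues are -6, -1, 1.
s=1: eigenvector (-1, -2, 0).
s=-1: eigenvector (1, 1, 0).
s=-6: eigenvector (-2, 0, 1).
P = [[-1, 1, -2], [-2, 1, 0], [0, 0, 1]], D = diag(1, -1, -6), P⁻¹ = [[1, -1, 2], [2, -1, 4], [0, 0, 1]].
Q³ = P·diag(1, -1, -216)·P⁻¹ = [[-3, 2, 426], [-4, 3, -8], [0, 0, -216]].
The requested entry is -8.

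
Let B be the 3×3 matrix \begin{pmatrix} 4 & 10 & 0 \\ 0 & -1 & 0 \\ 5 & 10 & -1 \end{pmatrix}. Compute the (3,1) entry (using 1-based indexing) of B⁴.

Characteristic polynomial: t^3 - 2t^2 - 7t - 4 = (t - 4)(t + 1)^2, so the eigenvalues are -1, -1, 4.
t=-1: eigenvector (-2, 1, -1).
t=4: eigenvector (1, 0, 1).
t=-1: eigenvector (0, 0, 1).
P = [[-2, 1, 0], [1, 0, 0], [-1, 1, 1]], D = diag(-1, 4, -1), P⁻¹ = [[0, 1, 0], [1, 2, 0], [-1, -1, 1]].
B⁴ = P·diag(1, 256, 1)·P⁻¹ = [[256, 510, 0], [0, 1, 0], [255, 510, 1]].
The requested entry is 255.

255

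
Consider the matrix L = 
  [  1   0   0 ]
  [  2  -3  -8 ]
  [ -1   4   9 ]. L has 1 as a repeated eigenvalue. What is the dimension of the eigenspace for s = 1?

1

L − 1I = [[0, 0, 0], [2, -4, -8], [-1, 4, 8]].
This matrix has rank 2, so its null space has dimension 3 − 2 = 1.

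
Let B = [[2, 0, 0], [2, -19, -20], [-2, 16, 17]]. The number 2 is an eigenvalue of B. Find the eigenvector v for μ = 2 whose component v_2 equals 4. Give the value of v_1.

2

B − 2I = [[0, 0, 0], [2, -21, -20], [-2, 16, 15]].
Solving (B − 2I)v = 0 gives the eigenspace spanned by (2, 4, -4).
With v_2 = 4, v = (2, 4, -4), so v_1 = 2.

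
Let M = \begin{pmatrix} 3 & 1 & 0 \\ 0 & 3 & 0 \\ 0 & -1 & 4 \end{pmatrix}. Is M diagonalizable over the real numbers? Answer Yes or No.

No

Characteristic polynomial: p(μ) = μ^3 - 10μ^2 + 33μ - 36 = (μ - 4)(μ - 3)^2.
μ = 3 has algebraic multiplicity 2; rank(M − 3I) = 2, so geometric multiplicity = 1.
Geometric multiplicity < algebraic multiplicity, so M is not diagonalizable.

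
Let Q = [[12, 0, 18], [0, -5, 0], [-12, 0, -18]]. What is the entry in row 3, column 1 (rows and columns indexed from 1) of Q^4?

Characteristic polynomial: μ^3 + 11μ^2 + 30μ = μ(μ + 5)(μ + 6), so the eigenvalues are -6, -5, 0.
μ=0: eigenvector (3, 0, -2).
μ=-5: eigenvector (0, 1, 0).
μ=-6: eigenvector (-1, 0, 1).
P = [[3, 0, -1], [0, 1, 0], [-2, 0, 1]], D = diag(0, -5, -6), P⁻¹ = [[1, 0, 1], [0, 1, 0], [2, 0, 3]].
Q⁴ = P·diag(0, 625, 1296)·P⁻¹ = [[-2592, 0, -3888], [0, 625, 0], [2592, 0, 3888]].
The requested entry is 2592.

2592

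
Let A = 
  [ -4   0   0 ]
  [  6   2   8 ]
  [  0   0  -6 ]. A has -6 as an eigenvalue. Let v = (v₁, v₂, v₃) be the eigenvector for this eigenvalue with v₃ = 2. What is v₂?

A + 6I = [[2, 0, 0], [6, 8, 8], [0, 0, 0]].
Solving (A + 6I)v = 0 gives the eigenspace spanned by (0, -2, 2).
With v₃ = 2, v = (0, -2, 2), so v₂ = -2.

-2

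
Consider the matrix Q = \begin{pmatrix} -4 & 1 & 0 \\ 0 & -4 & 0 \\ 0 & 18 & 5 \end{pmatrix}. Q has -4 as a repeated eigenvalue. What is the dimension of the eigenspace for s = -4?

1

Q + 4I = [[0, 1, 0], [0, 0, 0], [0, 18, 9]].
This matrix has rank 2, so its null space has dimension 3 − 2 = 1.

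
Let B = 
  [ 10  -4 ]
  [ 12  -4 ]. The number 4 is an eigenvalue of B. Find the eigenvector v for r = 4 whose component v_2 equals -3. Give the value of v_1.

B − 4I = [[6, -4], [12, -8]].
Solving (B − 4I)v = 0 gives the eigenspace spanned by (-2, -3).
With v_2 = -3, v = (-2, -3), so v_1 = -2.

-2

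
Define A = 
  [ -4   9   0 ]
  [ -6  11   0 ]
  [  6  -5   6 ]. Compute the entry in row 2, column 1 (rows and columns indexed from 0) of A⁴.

-547

Characteristic polynomial: r^3 - 13r^2 + 52r - 60 = (r - 6)(r - 5)(r - 2), so the eigenvalues are 2, 5, 6.
r=5: eigenvector (1, 1, -1).
r=2: eigenvector (3, 2, -2).
r=6: eigenvector (0, 0, 1).
P = [[1, 3, 0], [1, 2, 0], [-1, -2, 1]], D = diag(5, 2, 6), P⁻¹ = [[-2, 3, 0], [1, -1, 0], [0, 1, 1]].
A⁴ = P·diag(625, 16, 1296)·P⁻¹ = [[-1202, 1827, 0], [-1218, 1843, 0], [1218, -547, 1296]].
The requested entry is -547.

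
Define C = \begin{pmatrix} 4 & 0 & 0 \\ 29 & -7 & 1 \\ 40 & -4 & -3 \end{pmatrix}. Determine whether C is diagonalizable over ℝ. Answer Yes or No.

Characteristic polynomial: p(λ) = λ^3 + 6λ^2 - 15λ - 100 = (λ - 4)(λ + 5)^2.
λ = -5 has algebraic multiplicity 2; rank(C + 5I) = 2, so geometric multiplicity = 1.
Geometric multiplicity < algebraic multiplicity, so C is not diagonalizable.

No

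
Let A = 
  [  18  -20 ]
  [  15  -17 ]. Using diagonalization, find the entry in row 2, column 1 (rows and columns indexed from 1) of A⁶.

Characteristic polynomial: t^2 - t - 6 = (t - 3)(t + 2), so the eigenvalues are -2, 3.
t=3: eigenvector (4, 3).
t=-2: eigenvector (1, 1).
P = [[4, 1], [3, 1]], D = diag(3, -2), P⁻¹ = [[1, -1], [-3, 4]].
A⁶ = P·diag(729, 64)·P⁻¹ = [[2724, -2660], [1995, -1931]].
The requested entry is 1995.

1995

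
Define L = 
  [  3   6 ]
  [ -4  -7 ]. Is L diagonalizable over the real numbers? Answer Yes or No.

Characteristic polynomial: p(λ) = λ^2 + 4λ + 3 = (λ + 1)(λ + 3).
All 2 eigenvalues are distinct, so L is diagonalizable.

Yes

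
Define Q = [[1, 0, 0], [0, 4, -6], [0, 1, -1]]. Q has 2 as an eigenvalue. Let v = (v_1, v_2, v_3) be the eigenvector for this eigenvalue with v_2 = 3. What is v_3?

Q − 2I = [[-1, 0, 0], [0, 2, -6], [0, 1, -3]].
Solving (Q − 2I)v = 0 gives the eigenspace spanned by (0, 3, 1).
With v_2 = 3, v = (0, 3, 1), so v_3 = 1.

1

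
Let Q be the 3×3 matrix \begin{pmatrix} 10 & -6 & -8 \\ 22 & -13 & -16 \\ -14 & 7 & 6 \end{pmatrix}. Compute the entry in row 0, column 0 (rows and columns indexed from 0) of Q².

80

Characteristic polynomial: s^3 - 3s^2 - 16s - 12 = (s - 6)(s + 1)(s + 2), so the eigenvalues are -2, -1, 6.
s=-2: eigenvector (1, 2, 0).
s=-1: eigenvector (2, 5, -1).
s=6: eigenvector (-1, -2, 1).
P = [[1, 2, -1], [2, 5, -2], [0, -1, 1]], D = diag(-2, -1, 6), P⁻¹ = [[3, -1, 1], [-2, 1, 0], [-2, 1, 1]].
Q² = P·diag(4, 1, 36)·P⁻¹ = [[80, -38, -32], [158, -75, -64], [-70, 35, 36]].
The requested entry is 80.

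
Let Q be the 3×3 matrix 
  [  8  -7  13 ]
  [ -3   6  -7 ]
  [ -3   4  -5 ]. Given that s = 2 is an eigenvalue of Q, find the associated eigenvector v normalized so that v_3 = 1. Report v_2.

1

Q − 2I = [[6, -7, 13], [-3, 4, -7], [-3, 4, -7]].
Solving (Q − 2I)v = 0 gives the eigenspace spanned by (-1, 1, 1).
With v_3 = 1, v = (-1, 1, 1), so v_2 = 1.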